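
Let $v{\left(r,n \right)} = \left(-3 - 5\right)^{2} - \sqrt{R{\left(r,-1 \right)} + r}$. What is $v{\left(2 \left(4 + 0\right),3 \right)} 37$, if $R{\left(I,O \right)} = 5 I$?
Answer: $2368 - 148 \sqrt{3} \approx 2111.7$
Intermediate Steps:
$v{\left(r,n \right)} = 64 - \sqrt{6} \sqrt{r}$ ($v{\left(r,n \right)} = \left(-3 - 5\right)^{2} - \sqrt{5 r + r} = \left(-8\right)^{2} - \sqrt{6 r} = 64 - \sqrt{6} \sqrt{r}$)
$v{\left(2 \left(4 + 0\right),3 \right)} 37 = \left(64 - \sqrt{6} \sqrt{2 \left(4 + 0\right)}\right) 37 = \left(64 - \sqrt{6} \sqrt{2 \cdot 4}\right) 37 = \left(64 - \sqrt{6} \sqrt{8}\right) 37 = \left(64 - \sqrt{6} \cdot 2 \sqrt{2}\right) 37 = \left(64 - 4 \sqrt{3}\right) 37 = 2368 - 148 \sqrt{3}$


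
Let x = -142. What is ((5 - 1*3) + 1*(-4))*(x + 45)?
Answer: 194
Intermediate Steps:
((5 - 1*3) + 1*(-4))*(x + 45) = ((5 - 1*3) + 1*(-4))*(-142 + 45) = ((5 - 3) - 4)*(-97) = (2 - 4)*(-97) = -2*(-97) = 194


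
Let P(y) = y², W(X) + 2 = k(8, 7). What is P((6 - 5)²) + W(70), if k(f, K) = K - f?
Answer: -2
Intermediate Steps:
W(X) = -3 (W(X) = -2 + (7 - 1*8) = -2 + (7 - 8) = -2 - 1 = -3)
P((6 - 5)²) + W(70) = ((6 - 5)²)² - 3 = (1²)² - 3 = 1² - 3 = 1 - 3 = -2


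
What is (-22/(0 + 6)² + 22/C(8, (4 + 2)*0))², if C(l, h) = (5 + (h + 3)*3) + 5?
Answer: 34969/116964 ≈ 0.29897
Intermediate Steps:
C(l, h) = 19 + 3*h (C(l, h) = (5 + (3 + h)*3) + 5 = (5 + (9 + 3*h)) + 5 = (14 + 3*h) + 5 = 19 + 3*h)
(-22/(0 + 6)² + 22/C(8, (4 + 2)*0))² = (-22/(0 + 6)² + 22/(19 + 3*((4 + 2)*0)))² = (-22/(6²) + 22/(19 + 3*(6*0)))² = (-22/36 + 22/(19 + 3*0))² = (-22*1/36 + 22/(19 + 0))² = (-11/18 + 22/19)² = (187/342)² = 34969/116964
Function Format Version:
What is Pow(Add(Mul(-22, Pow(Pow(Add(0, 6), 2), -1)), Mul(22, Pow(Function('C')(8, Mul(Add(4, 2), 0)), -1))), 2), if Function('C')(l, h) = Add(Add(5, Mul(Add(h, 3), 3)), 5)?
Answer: Rational(34969, 116964) ≈ 0.29897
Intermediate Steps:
Function('C')(l, h) = Add(19, Mul(3, h)) (Function('C')(l, h) = Add(Add(5, Mul(Add(3, h), 3)), 5) = Add(Add(5, Add(9, Mul(3, h))), 5) = Add(Add(14, Mul(3, h)), 5) = Add(19, Mul(3, h)))
Pow(Add(Mul(-22, Pow(Pow(Add(0, 6), 2), -1)), Mul(22, Pow(Function('C')(8, Mul(Add(4, 2), 0)), -1))), 2) = Pow(Add(Mul(-22, Pow(Pow(Add(0, 6), 2), -1)), Mul(22, Pow(Add(19, Mul(3, Mul(Add(4, 2), 0))), -1))), 2) = Pow(Add(Mul(-22, Pow(Pow(6, 2), -1)), Mul(22, Pow(Add(19, Mul(3, Mul(6, 0))), -1))), 2) = Pow(Add(Mul(-22, Pow(36, -1)), Mul(22, Pow(Add(19, Mul(3, 0)), -1))), 2) = Pow(Add(Mul(-22, Rational(1, 36)), Mul(22, Pow(Add(19, 0), -1))), 2) = Pow(Add(Rational(-11, 18), Mul(22, Pow(19, -1))), 2) = Pow(Add(Rational(-11, 18), Mul(22, Rational(1, 19))), 2) = Pow(Add(Rational(-11, 18), Rational(22, 19)), 2) = Pow(Rational(187, 342), 2) = Rational(34969, 116964)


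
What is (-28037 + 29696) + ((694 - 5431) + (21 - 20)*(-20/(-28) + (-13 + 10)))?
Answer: -21562/7 ≈ -3080.3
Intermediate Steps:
(-28037 + 29696) + ((694 - 5431) + (21 - 20)*(-20/(-28) + (-13 + 10))) = 1659 + (-4737 + 1*(-20*(-1/28) - 3)) = 1659 + (-4737 + 1*(5/7 - 3)) = 1659 + (-4737 + 1*(-16/7)) = 1659 + (-4737 - 16/7) = 1659 - 33175/7 = -21562/7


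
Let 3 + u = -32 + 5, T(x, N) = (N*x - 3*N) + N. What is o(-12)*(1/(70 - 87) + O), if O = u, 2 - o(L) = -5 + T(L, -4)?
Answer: 25039/17 ≈ 1472.9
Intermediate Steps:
T(x, N) = -2*N + N*x (T(x, N) = (-3*N + N*x) + N = -2*N + N*x)
u = -30 (u = -3 + (-32 + 5) = -3 - 27 = -30)
o(L) = -1 + 4*L (o(L) = 2 - (-5 - 4*(-2 + L)) = 2 - (-5 + (8 - 4*L)) = 2 - (3 - 4*L) = 2 + (-3 + 4*L) = -1 + 4*L)
O = -30
o(-12)*(1/(70 - 87) + O) = (-1 + 4*(-12))*(1/(70 - 87) - 30) = (-1 - 48)*(1/(-17) - 30) = -49*(-1/17 - 30) = -49*(-511/17) = 25039/17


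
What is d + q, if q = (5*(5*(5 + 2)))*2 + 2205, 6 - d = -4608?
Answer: 7169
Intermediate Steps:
d = 4614 (d = 6 - 1*(-4608) = 6 + 4608 = 4614)
q = 2555 (q = (5*(5*7))*2 + 2205 = (5*35)*2 + 2205 = 175*2 + 2205 = 350 + 2205 = 2555)
d + q = 4614 + 2555 = 7169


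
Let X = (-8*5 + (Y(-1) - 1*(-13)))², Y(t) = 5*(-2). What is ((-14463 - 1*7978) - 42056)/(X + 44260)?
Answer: -64497/45629 ≈ -1.4135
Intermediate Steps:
Y(t) = -10
X = 1369 (X = (-8*5 + (-10 - 1*(-13)))² = (-40 + (-10 + 13))² = (-40 + 3)² = (-37)² = 1369)
((-14463 - 1*7978) - 42056)/(X + 44260) = ((-14463 - 1*7978) - 42056)/(1369 + 44260) = ((-14463 - 7978) - 42056)/45629 = (-22441 - 42056)*(1/45629) = -64497*1/45629 = -64497/45629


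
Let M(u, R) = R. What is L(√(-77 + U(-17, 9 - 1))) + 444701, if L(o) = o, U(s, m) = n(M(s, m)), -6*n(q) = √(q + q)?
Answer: 444701 + I*√699/3 ≈ 4.447e+5 + 8.8129*I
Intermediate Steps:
n(q) = -√2*√q/6 (n(q) = -√(q + q)/6 = -√2*√q/6)
U(s, m) = -√2*√m/6
L(√(-77 + U(-17, 9 - 1))) + 444701 = √(-77 - √2*√(9 - 1)/6) + 444701 = √(-77 - √2*√8/6) + 444701 = √(-77 - √2*2*√2/6) + 444701 = √(-77 - ⅔) + 444701 = √(-233/3) + 444701 = I*√699/3 + 444701 = 444701 + I*√699/3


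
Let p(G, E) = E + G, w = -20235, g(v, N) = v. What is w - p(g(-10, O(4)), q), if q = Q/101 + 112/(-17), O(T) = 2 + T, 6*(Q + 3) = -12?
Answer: -34714928/1717 ≈ -20218.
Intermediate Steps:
Q = -5 (Q = -3 + (1/6)*(-12) = -3 - 2 = -5)
q = -11397/1717 (q = -5/101 + 112/(-17) = -5*1/101 + 112*(-1/17) = -5/101 - 112/17 = -11397/1717 ≈ -6.6377)
w - p(g(-10, O(4)), q) = -20235 - (-11397/1717 - 10) = -20235 - 1*(-28567/1717) = -20235 + 28567/1717 = -34714928/1717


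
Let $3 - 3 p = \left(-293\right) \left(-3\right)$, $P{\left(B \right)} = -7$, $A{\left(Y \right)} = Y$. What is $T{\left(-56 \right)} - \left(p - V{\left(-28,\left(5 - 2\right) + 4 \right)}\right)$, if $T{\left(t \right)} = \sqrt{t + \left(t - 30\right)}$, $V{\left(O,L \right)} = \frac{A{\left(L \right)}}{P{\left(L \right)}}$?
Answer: $291 + i \sqrt{142} \approx 291.0 + 11.916 i$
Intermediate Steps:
$p = -292$ ($p = 1 - \frac{\left(-293\right) \left(-3\right)}{3} = 1 - 293 = -292$)
$V{\left(O,L \right)} = - \frac{L}{7}$ ($V{\left(O,L \right)} = \frac{L}{-7} = L \left(- \frac{1}{7}\right) = - \frac{L}{7}$)
$T{\left(t \right)} = \sqrt{-30 + 2 t}$ ($T{\left(t \right)} = \sqrt{t + \left(-30 + t\right)} = \sqrt{-30 + 2 t}$)
$T{\left(-56 \right)} - \left(p - V{\left(-28,\left(5 - 2\right) + 4 \right)}\right) = \sqrt{-30 + 2 \left(-56\right)} - \left(-292 + \frac{\left(5 - 2\right) + 4}{7}\right) = \sqrt{-30 - 112} + \left(- \frac{3 + 4}{7} + 292\right) = \sqrt{-142} + \left(\left(- \frac{1}{7}\right) 7 + 292\right) = i \sqrt{142} + \left(-1 + 292\right) = i \sqrt{142} + 291 = 291 + i \sqrt{142}$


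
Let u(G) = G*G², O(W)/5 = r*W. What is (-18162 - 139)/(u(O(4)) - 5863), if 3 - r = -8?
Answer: -18301/10642137 ≈ -0.0017197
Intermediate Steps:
r = 11 (r = 3 - 1*(-8) = 3 + 8 = 11)
O(W) = 55*W (O(W) = 5*(11*W) = 55*W)
u(G) = G³
(-18162 - 139)/(u(O(4)) - 5863) = (-18162 - 139)/((55*4)³ - 5863) = -18301/(220³ - 5863) = -18301/(10648000 - 5863) = -18301/10642137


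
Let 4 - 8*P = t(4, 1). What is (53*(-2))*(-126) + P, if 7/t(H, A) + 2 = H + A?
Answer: 320549/24 ≈ 13356.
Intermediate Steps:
t(H, A) = 7/(-2 + A + H) (t(H, A) = 7/(-2 + (H + A)) = 7/(-2 + (A + H)) = 7/(-2 + A + H))
P = 5/24 (P = 1/2 - 7/(8*(-2 + 1 + 4)) = 1/2 - 7/(8*3) = 1/2 - 1/8*7/3 = 1/2 - 7/24 = 5/24 ≈ 0.20833)
(53*(-2))*(-126) + P = (53*(-2))*(-126) + 5/24 = -106*(-126) + 5/24 = 13356 + 5/24 = 320549/24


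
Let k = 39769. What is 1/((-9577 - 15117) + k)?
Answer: 1/15075 ≈ 6.6335e-5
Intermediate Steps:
1/((-9577 - 15117) + k) = 1/((-9577 - 15117) + 39769) = 1/(-24694 + 39769) = 1/15075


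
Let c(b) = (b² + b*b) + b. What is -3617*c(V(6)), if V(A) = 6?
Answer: -282126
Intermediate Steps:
c(b) = b + 2*b² (c(b) = (b² + b²) + b = 2*b² + b = b + 2*b²)
-3617*c(V(6)) = -21702*(1 + 2*6) = -21702*(1 + 12) = -21702*13 = -3617*78 = -282126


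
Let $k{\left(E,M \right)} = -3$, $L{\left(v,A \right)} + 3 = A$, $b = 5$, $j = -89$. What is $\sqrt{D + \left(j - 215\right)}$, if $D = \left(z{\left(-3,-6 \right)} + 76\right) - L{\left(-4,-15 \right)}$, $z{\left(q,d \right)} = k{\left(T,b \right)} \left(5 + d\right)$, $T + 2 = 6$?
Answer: $3 i \sqrt{23} \approx 14.387 i$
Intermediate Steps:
$T = 4$ ($T = -2 + 6 = 4$)
$L{\left(v,A \right)} = -3 + A$
$z{\left(q,d \right)} = -15 - 3 d$ ($z{\left(q,d \right)} = - 3 \left(5 + d\right) = -15 - 3 d$)
$D = 97$ ($D = \left(\left(-15 - -18\right) + 76\right) - \left(-3 - 15\right) = \left(\left(-15 + 18\right) + 76\right) - -18 = \left(3 + 76\right) + 18 = 79 + 18 = 97$)
$\sqrt{D + \left(j - 215\right)} = \sqrt{97 - 304} = \sqrt{-207} = 3 i \sqrt{23}$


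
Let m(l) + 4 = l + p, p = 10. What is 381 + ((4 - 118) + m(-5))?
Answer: 268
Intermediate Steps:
m(l) = 6 + l (m(l) = -4 + (l + 10) = -4 + (10 + l) = 6 + l)
381 + ((4 - 118) + m(-5)) = 381 + ((4 - 118) + (6 - 5)) = 381 + (-114 + 1) = 381 - 113 = 268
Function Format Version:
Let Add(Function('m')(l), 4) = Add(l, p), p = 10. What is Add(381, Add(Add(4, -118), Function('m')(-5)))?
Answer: 268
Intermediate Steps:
Function('m')(l) = Add(6, l) (Function('m')(l) = Add(-4, Add(l, 10)) = Add(-4, Add(10, l)) = Add(6, l))
Add(381, Add(Add(4, -118), Function('m')(-5))) = Add(381, Add(Add(4, -118), Add(6, -5))) = Add(381, Add(-114, 1)) = Add(381, -113) = 268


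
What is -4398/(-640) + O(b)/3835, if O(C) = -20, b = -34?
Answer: 1685353/245440 ≈ 6.8667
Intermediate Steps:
-4398/(-640) + O(b)/3835 = -4398/(-640) - 20/3835 = -4398*(-1/640) - 20*1/3835 = 2199/320 - 4/767 = 1685353/245440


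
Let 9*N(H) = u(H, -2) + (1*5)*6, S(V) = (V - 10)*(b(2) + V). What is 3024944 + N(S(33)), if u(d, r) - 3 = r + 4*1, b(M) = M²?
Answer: 27224531/9 ≈ 3.0249e+6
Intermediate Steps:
u(d, r) = 7 + r (u(d, r) = 3 + (r + 4*1) = 3 + (r + 4) = 3 + (4 + r) = 7 + r)
S(V) = (-10 + V)*(4 + V) (S(V) = (V - 10)*(2² + V) = (-10 + V)*(4 + V))
N(H) = 35/9 (N(H) = ((7 - 2) + (1*5)*6)/9 = (5 + 5*6)/9 = (5 + 30)/9 = (⅑)*35 = 35/9)
3024944 + N(S(33)) = 3024944 + 35/9 = 27224531/9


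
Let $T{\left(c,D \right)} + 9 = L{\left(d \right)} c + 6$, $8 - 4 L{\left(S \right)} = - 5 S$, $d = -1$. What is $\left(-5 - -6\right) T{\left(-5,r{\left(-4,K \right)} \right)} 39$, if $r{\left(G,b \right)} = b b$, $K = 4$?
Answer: $- \frac{1053}{4} \approx -263.25$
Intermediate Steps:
$L{\left(S \right)} = 2 + \frac{5 S}{4}$ ($L{\left(S \right)} = 2 - \frac{\left(-5\right) S}{4} = 2 + \frac{5 S}{4}$)
$r{\left(G,b \right)} = b^{2}$
$T{\left(c,D \right)} = -3 + \frac{3 c}{4}$ ($T{\left(c,D \right)} = -9 + \left(\left(2 + \frac{5}{4} \left(-1\right)\right) c + 6\right) = -9 + \left(\left(2 - \frac{5}{4}\right) c + 6\right) = -9 + \left(\frac{3 c}{4} + 6\right) = -9 + \left(6 + \frac{3 c}{4}\right) = -3 + \frac{3 c}{4}$)
$\left(-5 - -6\right) T{\left(-5,r{\left(-4,K \right)} \right)} 39 = \left(-5 - -6\right) \left(-3 + \frac{3}{4} \left(-5\right)\right) 39 = \left(-5 + 6\right) \left(-3 - \frac{15}{4}\right) 39 = 1 \left(- \frac{27}{4}\right) 39 = \left(- \frac{27}{4}\right) 39 = - \frac{1053}{4}$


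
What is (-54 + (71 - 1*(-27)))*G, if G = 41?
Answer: 1804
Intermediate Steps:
(-54 + (71 - 1*(-27)))*G = (-54 + (71 - 1*(-27)))*41 = (-54 + (71 + 27))*41 = (-54 + 98)*41 = 44*41 = 1804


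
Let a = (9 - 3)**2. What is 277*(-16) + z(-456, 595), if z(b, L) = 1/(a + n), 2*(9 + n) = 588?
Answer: -1422671/321 ≈ -4432.0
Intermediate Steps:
n = 285 (n = -9 + (1/2)*588 = -9 + 294 = 285)
a = 36 (a = 6**2 = 36)
z(b, L) = 1/321 (z(b, L) = 1/(36 + 285) = 1/321)
277*(-16) + z(-456, 595) = 277*(-16) + 1/321 = -4432 + 1/321 = -1422671/321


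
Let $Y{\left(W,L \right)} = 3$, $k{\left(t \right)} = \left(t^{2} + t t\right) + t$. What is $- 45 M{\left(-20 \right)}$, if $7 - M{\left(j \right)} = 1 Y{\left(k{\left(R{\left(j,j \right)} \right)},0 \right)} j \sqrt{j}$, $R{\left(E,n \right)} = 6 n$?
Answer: $-315 - 5400 i \sqrt{5} \approx -315.0 - 12075.0 i$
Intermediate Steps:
$k{\left(t \right)} = t + 2 t^{2}$ ($k{\left(t \right)} = \left(t^{2} + t^{2}\right) + t = 2 t^{2} + t = t + 2 t^{2}$)
$M{\left(j \right)} = 7 - 3 j^{\frac{3}{2}}$ ($M{\left(j \right)} = 7 - 1 \cdot 3 j \sqrt{j} = 7 - 3 j \sqrt{j} = 7 - 3 j^{\frac{3}{2}}$)
$- 45 M{\left(-20 \right)} = - 45 \left(7 - 3 \left(-20\right)^{\frac{3}{2}}\right) = - 45 \left(7 - 3 \left(- 40 i \sqrt{5}\right)\right) = - 45 \left(7 + 120 i \sqrt{5}\right) = -315 - 5400 i \sqrt{5}$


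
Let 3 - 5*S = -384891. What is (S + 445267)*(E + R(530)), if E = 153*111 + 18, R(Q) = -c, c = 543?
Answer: 42975606882/5 ≈ 8.5951e+9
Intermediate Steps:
R(Q) = -543 (R(Q) = -1*543 = -543)
E = 17001 (E = 16983 + 18 = 17001)
S = 384894/5 (S = ⅗ - ⅕*(-384891) = ⅗ + 384891/5 = 384894/5 ≈ 76979.)
(S + 445267)*(E + R(530)) = (384894/5 + 445267)*(17001 - 543) = (2611229/5)*16458 = 42975606882/5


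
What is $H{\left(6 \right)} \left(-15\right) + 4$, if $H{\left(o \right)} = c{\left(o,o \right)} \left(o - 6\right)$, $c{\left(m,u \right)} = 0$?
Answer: $4$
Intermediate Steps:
$H{\left(o \right)} = 0$ ($H{\left(o \right)} = 0 \left(o - 6\right) = 0 \left(-6 + o\right) = 0$)
$H{\left(6 \right)} \left(-15\right) + 4 = 0 \left(-15\right) + 4 = 0 + 4 = 4$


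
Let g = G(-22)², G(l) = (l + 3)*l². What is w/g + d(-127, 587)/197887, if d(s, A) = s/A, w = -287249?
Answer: -33377488695413/9823206891076304 ≈ -0.0033978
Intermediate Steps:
G(l) = l²*(3 + l) (G(l) = (3 + l)*l² = l²*(3 + l))
g = 84566416 (g = ((-22)²*(3 - 22))² = (484*(-19))² = (-9196)² = 84566416)
w/g + d(-127, 587)/197887 = -287249/84566416 - 127/587/197887 = -287249*1/84566416 - 127*1/587*(1/197887) = -287249/84566416 - 127/587*1/197887 = -287249/84566416 - 127/116159669 = -33377488695413/9823206891076304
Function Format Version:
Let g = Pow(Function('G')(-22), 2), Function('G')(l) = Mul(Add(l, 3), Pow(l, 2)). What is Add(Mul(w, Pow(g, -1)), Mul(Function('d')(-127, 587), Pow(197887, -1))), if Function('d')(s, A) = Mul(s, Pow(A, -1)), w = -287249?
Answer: Rational(-33377488695413, 9823206891076304) ≈ -0.0033978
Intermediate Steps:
Function('G')(l) = Mul(Pow(l, 2), Add(3, l)) (Function('G')(l) = Mul(Add(3, l), Pow(l, 2)) = Mul(Pow(l, 2), Add(3, l)))
g = 84566416 (g = Pow(Mul(Pow(-22, 2), Add(3, -22)), 2) = Pow(Mul(484, -19), 2) = Pow(-9196, 2) = 84566416)
Add(Mul(w, Pow(g, -1)), Mul(Function('d')(-127, 587), Pow(197887, -1))) = Add(Mul(-287249, Pow(84566416, -1)), Mul(Mul(-127, Pow(587, -1)), Pow(197887, -1))) = Add(Mul(-287249, Rational(1, 84566416)), Mul(Mul(-127, Rational(1, 587)), Rational(1, 197887))) = Add(Rational(-287249, 84566416), Mul(Rational(-127, 587), Rational(1, 197887))) = Add(Rational(-287249, 84566416), Rational(-127, 116159669)) = Rational(-33377488695413, 9823206891076304)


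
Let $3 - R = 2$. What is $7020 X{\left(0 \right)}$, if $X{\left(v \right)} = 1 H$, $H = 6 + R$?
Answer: $49140$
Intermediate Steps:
$R = 1$ ($R = 3 - 2 = 1$)
$H = 7$ ($H = 6 + 1 = 7$)
$X{\left(v \right)} = 7$ ($X{\left(v \right)} = 1 \cdot 7 = 7$)
$7020 X{\left(0 \right)} = 7020 \cdot 7 = 49140$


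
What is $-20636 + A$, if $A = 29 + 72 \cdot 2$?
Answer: $-20463$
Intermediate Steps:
$A = 173$ ($A = 29 + 144 = 173$)
$-20636 + A = -20636 + 173 = -20463$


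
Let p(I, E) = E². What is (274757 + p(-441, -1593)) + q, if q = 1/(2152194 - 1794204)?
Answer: 1006813223941/357990 ≈ 2.8124e+6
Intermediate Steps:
q = 1/357990 ≈ 2.7934e-6
(274757 + p(-441, -1593)) + q = (274757 + (-1593)²) + 1/357990 = (274757 + 2537649) + 1/357990 = 2812406 + 1/357990 = 1006813223941/357990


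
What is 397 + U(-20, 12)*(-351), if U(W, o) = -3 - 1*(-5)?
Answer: -305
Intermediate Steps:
U(W, o) = 2 (U(W, o) = -3 + 5 = 2)
397 + U(-20, 12)*(-351) = 397 + 2*(-351) = 397 - 702 = -305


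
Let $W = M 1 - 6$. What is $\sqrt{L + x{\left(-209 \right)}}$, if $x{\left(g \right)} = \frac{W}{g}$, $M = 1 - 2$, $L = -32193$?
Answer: $\frac{i \sqrt{1406220970}}{209} \approx 179.42 i$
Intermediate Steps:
$M = -1$ ($M = 1 - 2 = -1$)
$W = -7$ ($W = \left(-1\right) 1 - 6 = -1 - 6 = -7$)
$x{\left(g \right)} = - \frac{7}{g}$
$\sqrt{L + x{\left(-209 \right)}} = \sqrt{-32193 - \frac{7}{-209}} = \sqrt{-32193 - - \frac{7}{209}} = \sqrt{-32193 + \frac{7}{209}} = \sqrt{- \frac{6728330}{209}} = \frac{i \sqrt{1406220970}}{209}$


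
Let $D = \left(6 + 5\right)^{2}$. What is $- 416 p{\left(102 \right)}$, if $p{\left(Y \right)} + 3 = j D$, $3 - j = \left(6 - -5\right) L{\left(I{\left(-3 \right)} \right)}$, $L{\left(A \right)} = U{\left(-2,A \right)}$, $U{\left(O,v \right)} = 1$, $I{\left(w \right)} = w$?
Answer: $403936$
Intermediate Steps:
$L{\left(A \right)} = 1$
$D = 121$ ($D = 11^{2} = 121$)
$j = -8$ ($j = 3 - \left(6 - -5\right) 1 = 3 - \left(6 + 5\right) 1 = 3 - 11 \cdot 1 = 3 - 11 = -8$)
$p{\left(Y \right)} = -971$ ($p{\left(Y \right)} = -3 - 968 = -971$)
$- 416 p{\left(102 \right)} = \left(-416\right) \left(-971\right) = 403936$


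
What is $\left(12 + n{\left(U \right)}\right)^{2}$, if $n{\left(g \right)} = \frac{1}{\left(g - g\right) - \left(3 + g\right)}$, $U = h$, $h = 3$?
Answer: $\frac{5041}{36} \approx 140.03$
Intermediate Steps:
$U = 3$
$n{\left(g \right)} = \frac{1}{-3 - g}$ ($n{\left(g \right)} = \frac{1}{0 - \left(3 + g\right)} = \frac{1}{-3 - g}$)
$\left(12 + n{\left(U \right)}\right)^{2} = \left(12 - \frac{1}{3 + 3}\right)^{2} = \left(12 - \frac{1}{6}\right)^{2} = \left(\frac{71}{6}\right)^{2} = \frac{5041}{36}$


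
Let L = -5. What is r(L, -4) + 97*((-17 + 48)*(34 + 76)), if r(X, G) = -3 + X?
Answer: 330762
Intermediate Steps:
r(L, -4) + 97*((-17 + 48)*(34 + 76)) = (-3 - 5) + 97*((-17 + 48)*(34 + 76)) = -8 + 97*(31*110) = -8 + 97*3410 = -8 + 330770 = 330762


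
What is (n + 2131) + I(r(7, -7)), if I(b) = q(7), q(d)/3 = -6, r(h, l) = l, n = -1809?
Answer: 304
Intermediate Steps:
q(d) = -18 (q(d) = 3*(-6) = -18)
I(b) = -18
(n + 2131) + I(r(7, -7)) = (-1809 + 2131) - 18 = 322 - 18 = 304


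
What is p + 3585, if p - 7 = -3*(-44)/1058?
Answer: 1900234/529 ≈ 3592.1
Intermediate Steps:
p = 3769/529 (p = 7 - 3*(-44)/1058 = 7 + 132*(1/1058) = 7 + 66/529 = 3769/529 ≈ 7.1248)
p + 3585 = 3769/529 + 3585 = 1900234/529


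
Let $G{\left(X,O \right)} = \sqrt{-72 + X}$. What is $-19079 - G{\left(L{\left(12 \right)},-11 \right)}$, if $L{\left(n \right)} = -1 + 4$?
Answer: $-19079 - i \sqrt{69} \approx -19079.0 - 8.3066 i$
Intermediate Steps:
$L{\left(n \right)} = 3$
$-19079 - G{\left(L{\left(12 \right)},-11 \right)} = -19079 - \sqrt{-72 + 3} = -19079 - \sqrt{-69} = -19079 - i \sqrt{69}$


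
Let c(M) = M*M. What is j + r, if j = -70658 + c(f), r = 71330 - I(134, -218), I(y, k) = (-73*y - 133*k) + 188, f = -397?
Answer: 138881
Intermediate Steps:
c(M) = M²
I(y, k) = 188 - 133*k - 73*y (I(y, k) = (-133*k - 73*y) + 188 = 188 - 133*k - 73*y)
r = 51930 (r = 71330 - (188 - 133*(-218) - 73*134) = 71330 - (188 + 28994 - 9782) = 71330 - 1*19400 = 71330 - 19400 = 51930)
j = 86951 (j = -70658 + (-397)² = -70658 + 157609 = 86951)
j + r = 86951 + 51930 = 138881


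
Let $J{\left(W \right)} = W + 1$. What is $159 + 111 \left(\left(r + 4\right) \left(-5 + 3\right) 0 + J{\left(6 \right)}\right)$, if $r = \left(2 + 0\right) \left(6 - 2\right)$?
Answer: $936$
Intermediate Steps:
$J{\left(W \right)} = 1 + W$
$r = 8$ ($r = 2 \cdot 4 = 8$)
$159 + 111 \left(\left(r + 4\right) \left(-5 + 3\right) 0 + J{\left(6 \right)}\right) = 159 + 111 \left(\left(8 + 4\right) \left(-5 + 3\right) 0 + \left(1 + 6\right)\right) = 159 + 111 \left(12 \left(-2\right) 0 + 7\right) = 159 + 111 \left(\left(-24\right) 0 + 7\right) = 159 + 111 \left(0 + 7\right) = 159 + 111 \cdot 7 = 159 + 777 = 936$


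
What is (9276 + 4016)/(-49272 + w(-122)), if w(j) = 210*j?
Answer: -3323/18723 ≈ -0.17748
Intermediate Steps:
(9276 + 4016)/(-49272 + w(-122)) = (9276 + 4016)/(-49272 + 210*(-122)) = 13292/(-49272 - 25620) = 13292/(-74892) = 13292*(-1/74892) = -3323/18723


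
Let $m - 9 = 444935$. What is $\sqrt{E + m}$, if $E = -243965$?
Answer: $3 \sqrt{22331} \approx 448.31$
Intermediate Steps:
$m = 444944$ ($m = 9 + 444935 = 444944$)
$\sqrt{E + m} = \sqrt{-243965 + 444944} = \sqrt{200979} = 3 \sqrt{22331}$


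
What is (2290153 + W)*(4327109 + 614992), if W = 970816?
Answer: 16116038155869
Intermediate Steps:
(2290153 + W)*(4327109 + 614992) = (2290153 + 970816)*(4327109 + 614992) = 3260969*4942101 = 16116038155869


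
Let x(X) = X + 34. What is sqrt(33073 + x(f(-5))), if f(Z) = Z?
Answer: 3*sqrt(3678) ≈ 181.94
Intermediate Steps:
x(X) = 34 + X
sqrt(33073 + x(f(-5))) = sqrt(33073 + (34 - 5)) = sqrt(33073 + 29) = sqrt(33102) = 3*sqrt(3678)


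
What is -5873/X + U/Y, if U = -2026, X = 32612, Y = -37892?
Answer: -39116951/308933476 ≈ -0.12662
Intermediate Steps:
-5873/X + U/Y = -5873/32612 - 2026/(-37892) = -5873*1/32612 - 2026*(-1/37892) = -5873/32612 + 1013/18946 = -39116951/308933476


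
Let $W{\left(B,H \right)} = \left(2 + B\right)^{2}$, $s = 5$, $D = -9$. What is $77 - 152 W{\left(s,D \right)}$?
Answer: $-7371$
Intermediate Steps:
$77 - 152 W{\left(s,D \right)} = 77 - 152 \left(2 + 5\right)^{2} = 77 - 152 \cdot 7^{2} = 77 - 7448 = -7371$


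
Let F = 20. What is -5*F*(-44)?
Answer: 4400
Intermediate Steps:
-5*F*(-44) = -5*20*(-44) = -100*(-44) = 4400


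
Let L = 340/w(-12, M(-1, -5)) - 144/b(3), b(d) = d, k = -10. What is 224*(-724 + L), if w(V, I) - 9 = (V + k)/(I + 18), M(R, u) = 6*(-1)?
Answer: -6978944/43 ≈ -1.6230e+5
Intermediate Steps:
M(R, u) = -6
w(V, I) = 9 + (-10 + V)/(18 + I) (w(V, I) = 9 + (V - 10)/(I + 18) = 9 + (-10 + V)/(18 + I))
L = -24/43 (L = 340/(((152 - 12 + 9*(-6))/(18 - 6))) - 144/3 = 340/(((152 - 12 - 54)/12)) - 144*⅓ = 340/(((1/12)*86)) - 48 = 340/(43/6) - 48 = 340*(6/43) - 48 = 2040/43 - 48 = -24/43 ≈ -0.55814)
224*(-724 + L) = 224*(-724 - 24/43) = 224*(-31156/43) = -6978944/43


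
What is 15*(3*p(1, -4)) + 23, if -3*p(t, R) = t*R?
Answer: 83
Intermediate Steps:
p(t, R) = -R*t/3 (p(t, R) = -t*R/3 = -R*t/3)
15*(3*p(1, -4)) + 23 = 15*(3*(-⅓*(-4)*1)) + 23 = 15*(3*(4/3)) + 23 = 15*4 + 23 = 60 + 23 = 83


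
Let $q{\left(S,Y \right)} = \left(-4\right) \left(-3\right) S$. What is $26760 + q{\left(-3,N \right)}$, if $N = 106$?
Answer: $26724$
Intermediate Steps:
$q{\left(S,Y \right)} = 12 S$
$26760 + q{\left(-3,N \right)} = 26760 + 12 \left(-3\right) = 26760 - 36 = 26724$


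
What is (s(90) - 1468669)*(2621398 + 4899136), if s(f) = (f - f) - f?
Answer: -11045851997306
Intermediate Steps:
s(f) = -f (s(f) = 0 - f = -f)
(s(90) - 1468669)*(2621398 + 4899136) = (-1*90 - 1468669)*(2621398 + 4899136) = (-90 - 1468669)*7520534 = -1468759*7520534 = -11045851997306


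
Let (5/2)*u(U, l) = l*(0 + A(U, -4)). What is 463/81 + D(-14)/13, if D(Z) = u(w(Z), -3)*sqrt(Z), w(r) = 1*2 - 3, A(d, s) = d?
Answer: 463/81 + 6*I*sqrt(14)/65 ≈ 5.716 + 0.34538*I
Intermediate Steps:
w(r) = -1 (w(r) = 2 - 3 = -1)
u(U, l) = 2*U*l/5 (u(U, l) = 2*(l*(0 + U))/5 = 2*(l*U)/5 = 2*(U*l)/5 = 2*U*l/5)
D(Z) = 6*sqrt(Z)/5 (D(Z) = ((2/5)*(-1)*(-3))*sqrt(Z) = 6*sqrt(Z)/5)
463/81 + D(-14)/13 = 463/81 + (6*sqrt(-14)/5)/13 = 463*(1/81) + (6*(I*sqrt(14))/5)*(1/13) = 463/81 + (6*I*sqrt(14)/5)*(1/13) = 463/81 + 6*I*sqrt(14)/65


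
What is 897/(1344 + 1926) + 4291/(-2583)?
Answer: -557839/402210 ≈ -1.3869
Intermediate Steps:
897/(1344 + 1926) + 4291/(-2583) = 897/3270 + 4291*(-1/2583) = 897*(1/3270) - 613/369 = 299/1090 - 613/369 = -557839/402210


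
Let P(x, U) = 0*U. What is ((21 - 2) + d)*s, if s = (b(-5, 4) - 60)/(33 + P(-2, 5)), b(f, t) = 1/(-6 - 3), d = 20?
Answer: -7033/99 ≈ -71.040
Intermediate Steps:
b(f, t) = -⅑ (b(f, t) = 1/(-9) = -⅑)
P(x, U) = 0
s = -541/297 (s = (-⅑ - 60)/(33 + 0) = -541/9/33 = -541/9*1/33 = -541/297 ≈ -1.8215)
((21 - 2) + d)*s = ((21 - 2) + 20)*(-541/297) = (19 + 20)*(-541/297) = 39*(-541/297) = -7033/99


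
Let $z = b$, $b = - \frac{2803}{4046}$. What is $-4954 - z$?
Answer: $- \frac{20041081}{4046} \approx -4953.3$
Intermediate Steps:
$b = - \frac{2803}{4046}$ ($b = \left(-2803\right) \frac{1}{4046} = - \frac{2803}{4046} \approx -0.69278$)
$z = - \frac{2803}{4046} \approx -0.69278$
$-4954 - z = -4954 - - \frac{2803}{4046} = -4954 + \frac{2803}{4046} = - \frac{20041081}{4046}$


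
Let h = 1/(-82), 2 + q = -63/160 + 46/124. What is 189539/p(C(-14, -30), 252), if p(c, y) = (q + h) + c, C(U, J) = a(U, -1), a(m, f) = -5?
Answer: -38544651040/1430633 ≈ -26942.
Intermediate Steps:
q = -10033/4960 (q = -2 + (-63/160 + 46/124) = -2 + (-63*1/160 + 46*(1/124)) = -2 + (-63/160 + 23/62) = -2 - 113/4960 = -10033/4960 ≈ -2.0228)
h = -1/82 ≈ -0.012195
C(U, J) = -5
p(c, y) = -413833/203360 + c (p(c, y) = (-10033/4960 - 1/82) + c = -413833/203360 + c)
189539/p(C(-14, -30), 252) = 189539/(-413833/203360 - 5) = 189539/(-1430633/203360) = 189539*(-203360/1430633) = -38544651040/1430633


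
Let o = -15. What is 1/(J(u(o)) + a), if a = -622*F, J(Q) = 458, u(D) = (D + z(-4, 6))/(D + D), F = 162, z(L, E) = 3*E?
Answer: -1/100306 ≈ -9.9695e-6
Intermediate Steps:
u(D) = (18 + D)/(2*D) (u(D) = (D + 3*6)/(D + D) = (D + 18)/((2*D)) = (18 + D)*(1/(2*D)) = (18 + D)/(2*D))
a = -100764 (a = -622*162 = -100764)
1/(J(u(o)) + a) = 1/(458 - 100764) = 1/(-100306) = -1/100306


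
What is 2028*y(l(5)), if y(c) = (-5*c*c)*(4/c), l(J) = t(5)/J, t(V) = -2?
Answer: 16224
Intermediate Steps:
l(J) = -2/J
y(c) = -20*c (y(c) = (-5*c²)*(4/c) = -20*c)
2028*y(l(5)) = 2028*(-(-40)/5) = 2028*(-20*(-⅖)) = 2028*8 = 16224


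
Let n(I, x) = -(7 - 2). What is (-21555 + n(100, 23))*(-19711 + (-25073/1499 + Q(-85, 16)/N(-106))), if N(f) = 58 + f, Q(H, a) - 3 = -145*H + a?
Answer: 1937641710620/4497 ≈ 4.3087e+8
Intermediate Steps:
n(I, x) = -5 (n(I, x) = -1*5 = -5)
Q(H, a) = 3 + a - 145*H (Q(H, a) = 3 + (-145*H + a) = 3 + (a - 145*H) = 3 + a - 145*H)
(-21555 + n(100, 23))*(-19711 + (-25073/1499 + Q(-85, 16)/N(-106))) = (-21555 - 5)*(-19711 + (-25073/1499 + (3 + 16 - 145*(-85))/(58 - 106))) = -21560*(-19711 + (-25073*1/1499 + (3 + 16 + 12325)/(-48))) = -21560*(-19711 + (-25073/1499 + 12344*(-1/48))) = -21560*(-19711 + (-25073/1499 - 1543/6)) = -21560*(-19711 - 2463395/8994) = -21560*(-179744129/8994) = 1937641710620/4497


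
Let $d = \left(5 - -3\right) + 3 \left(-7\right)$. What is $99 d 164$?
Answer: $-211068$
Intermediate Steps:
$d = -13$ ($d = \left(5 + 3\right) - 21 = 8 - 21 = -13$)
$99 d 164 = 99 \left(-13\right) 164 = \left(-1287\right) 164 = -211068$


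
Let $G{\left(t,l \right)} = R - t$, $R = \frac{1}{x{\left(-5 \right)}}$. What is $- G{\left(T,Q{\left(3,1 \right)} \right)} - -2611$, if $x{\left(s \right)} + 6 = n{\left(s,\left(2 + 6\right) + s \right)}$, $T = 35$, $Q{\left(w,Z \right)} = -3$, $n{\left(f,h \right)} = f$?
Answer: $\frac{29107}{11} \approx 2646.1$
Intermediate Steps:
$x{\left(s \right)} = -6 + s$
$R = - \frac{1}{11}$ ($R = \frac{1}{-6 - 5} = \frac{1}{-11} = - \frac{1}{11} \approx -0.090909$)
$G{\left(t,l \right)} = - \frac{1}{11} - t$
$- G{\left(T,Q{\left(3,1 \right)} \right)} - -2611 = - (- \frac{1}{11} - 35) - -2611 = - (- \frac{1}{11} - 35) + 2611 = \left(-1\right) \left(- \frac{386}{11}\right) + 2611 = \frac{386}{11} + 2611 = \frac{29107}{11}$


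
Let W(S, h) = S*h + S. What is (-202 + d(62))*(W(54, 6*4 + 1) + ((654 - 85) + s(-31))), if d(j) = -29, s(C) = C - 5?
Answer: -447447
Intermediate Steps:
s(C) = -5 + C
W(S, h) = S + S*h
(-202 + d(62))*(W(54, 6*4 + 1) + ((654 - 85) + s(-31))) = (-202 - 29)*(54*(1 + (6*4 + 1)) + ((654 - 85) + (-5 - 31))) = -231*(54*(1 + (24 + 1)) + (569 - 36)) = -231*(54*(1 + 25) + 533) = -231*(54*26 + 533) = -231*(1404 + 533) = -231*1937 = -447447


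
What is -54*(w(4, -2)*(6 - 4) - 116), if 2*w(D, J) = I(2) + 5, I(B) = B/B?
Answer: 5940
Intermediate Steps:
I(B) = 1
w(D, J) = 3 (w(D, J) = (1 + 5)/2 = (½)*6 = 3)
-54*(w(4, -2)*(6 - 4) - 116) = -54*(3*(6 - 4) - 116) = -54*(3*2 - 116) = -54*(6 - 116) = -54*(-110) = 5940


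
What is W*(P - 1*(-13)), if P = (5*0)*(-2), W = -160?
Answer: -2080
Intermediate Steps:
P = 0 (P = 0*(-2) = 0)
W*(P - 1*(-13)) = -160*(0 - 1*(-13)) = -160*(0 + 13) = -160*13 = -2080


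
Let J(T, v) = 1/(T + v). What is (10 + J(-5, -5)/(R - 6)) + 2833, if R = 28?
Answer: 625459/220 ≈ 2843.0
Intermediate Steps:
(10 + J(-5, -5)/(R - 6)) + 2833 = (10 + 1/((-5 - 5)*(28 - 6))) + 2833 = (10 + 1/(-10*22)) + 2833 = (10 - ⅒*1/22) + 2833 = (10 - 1/220) + 2833 = 2199/220 + 2833 = 625459/220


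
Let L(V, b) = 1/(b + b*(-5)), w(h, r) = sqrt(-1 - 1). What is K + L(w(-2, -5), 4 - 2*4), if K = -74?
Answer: -1183/16 ≈ -73.938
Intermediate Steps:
w(h, r) = I*sqrt(2) (w(h, r) = sqrt(-2) = I*sqrt(2))
L(V, b) = -1/(4*b) (L(V, b) = 1/(b - 5*b) = 1/(-4*b) = -1/(4*b))
K + L(w(-2, -5), 4 - 2*4) = -74 - 1/(4*(4 - 2*4)) = -74 - 1/(4*(4 - 8)) = -74 - 1/4/(-4) = -74 - 1/4*(-1/4) = -74 + 1/16 = -1183/16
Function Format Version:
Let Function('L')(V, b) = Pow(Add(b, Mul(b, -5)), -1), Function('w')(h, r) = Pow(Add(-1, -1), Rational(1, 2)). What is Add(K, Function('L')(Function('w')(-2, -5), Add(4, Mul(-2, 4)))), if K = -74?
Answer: Rational(-1183, 16) ≈ -73.938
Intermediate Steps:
Function('w')(h, r) = Mul(I, Pow(2, Rational(1, 2))) (Function('w')(h, r) = Pow(-2, Rational(1, 2)) = Mul(I, Pow(2, Rational(1, 2))))
Function('L')(V, b) = Mul(Rational(-1, 4), Pow(b, -1)) (Function('L')(V, b) = Pow(Add(b, Mul(-5, b)), -1) = Pow(Mul(-4, b), -1) = Mul(Rational(-1, 4), Pow(b, -1)))
Add(K, Function('L')(Function('w')(-2, -5), Add(4, Mul(-2, 4)))) = Add(-74, Mul(Rational(-1, 4), Pow(Add(4, Mul(-2, 4)), -1))) = Add(-74, Mul(Rational(-1, 4), Pow(Add(4, -8), -1))) = Add(-74, Mul(Rational(-1, 4), Pow(-4, -1))) = Add(-74, Mul(Rational(-1, 4), Rational(-1, 4))) = Add(-74, Rational(1, 16)) = Rational(-1183, 16)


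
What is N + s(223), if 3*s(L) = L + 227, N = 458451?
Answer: 458601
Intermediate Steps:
s(L) = 227/3 + L/3 (s(L) = (L + 227)/3 = (227 + L)/3 = 227/3 + L/3)
N + s(223) = 458451 + (227/3 + (⅓)*223) = 458451 + (227/3 + 223/3) = 458451 + 150 = 458601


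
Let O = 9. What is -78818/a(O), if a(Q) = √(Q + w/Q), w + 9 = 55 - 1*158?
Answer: 236454*I*√31/31 ≈ 42468.0*I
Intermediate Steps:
w = -112 (w = -9 + (55 - 1*158) = -9 + (55 - 158) = -9 - 103 = -112)
a(Q) = √(Q - 112/Q)
-78818/a(O) = -78818/√(9 - 112/9) = -78818*(-3*I*√31/31) = -(-236454)*I*√31/31 = 236454*I*√31/31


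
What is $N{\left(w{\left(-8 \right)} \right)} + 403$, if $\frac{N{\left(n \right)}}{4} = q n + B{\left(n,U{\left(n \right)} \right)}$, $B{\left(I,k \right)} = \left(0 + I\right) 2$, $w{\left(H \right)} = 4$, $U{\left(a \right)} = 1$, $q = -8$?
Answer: $307$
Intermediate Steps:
$B{\left(I,k \right)} = 2 I$ ($B{\left(I,k \right)} = I 2 = 2 I$)
$N{\left(n \right)} = - 24 n$ ($N{\left(n \right)} = 4 \left(- 8 n + 2 n\right) = 4 \left(- 6 n\right) = - 24 n$)
$N{\left(w{\left(-8 \right)} \right)} + 403 = \left(-24\right) 4 + 403 = -96 + 403 = 307$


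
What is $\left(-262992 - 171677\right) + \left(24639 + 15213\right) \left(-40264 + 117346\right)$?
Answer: $3071437195$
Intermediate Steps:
$\left(-262992 - 171677\right) + \left(24639 + 15213\right) \left(-40264 + 117346\right) = -434669 + 39852 \cdot 77082 = -434669 + 3071871864 = 3071437195$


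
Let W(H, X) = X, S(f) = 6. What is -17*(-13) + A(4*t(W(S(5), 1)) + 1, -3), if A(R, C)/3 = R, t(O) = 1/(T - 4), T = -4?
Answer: 445/2 ≈ 222.50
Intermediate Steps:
t(O) = -⅛ (t(O) = 1/(-4 - 4) = 1/(-8) = -⅛)
A(R, C) = 3*R
-17*(-13) + A(4*t(W(S(5), 1)) + 1, -3) = -17*(-13) + 3*(4*(-⅛) + 1) = 221 + 3*(-½ + 1) = 221 + 3*(½) = 221 + 3/2 = 445/2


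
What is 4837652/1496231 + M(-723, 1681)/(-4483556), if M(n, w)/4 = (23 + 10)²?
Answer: 492803774279/152464442669 ≈ 3.2323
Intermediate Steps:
M(n, w) = 4356 (M(n, w) = 4*(23 + 10)² = 4*33² = 4*1089 = 4356)
4837652/1496231 + M(-723, 1681)/(-4483556) = 4837652/1496231 + 4356/(-4483556) = 4837652*(1/1496231) + 4356*(-1/4483556) = 4837652/1496231 - 99/101899 = 492803774279/152464442669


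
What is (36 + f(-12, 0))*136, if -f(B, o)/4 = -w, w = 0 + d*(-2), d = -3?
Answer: 8160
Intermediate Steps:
w = 6 (w = 0 - 3*(-2) = 0 + 6 = 6)
f(B, o) = 24 (f(B, o) = -(-4)*6 = -4*(-6) = 24)
(36 + f(-12, 0))*136 = (36 + 24)*136 = 60*136 = 8160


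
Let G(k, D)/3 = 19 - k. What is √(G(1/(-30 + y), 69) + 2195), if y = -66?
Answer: √144130/8 ≈ 47.456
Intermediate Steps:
G(k, D) = 57 - 3*k (G(k, D) = 3*(19 - k) = 57 - 3*k)
√(G(1/(-30 + y), 69) + 2195) = √((57 - 3/(-30 - 66)) + 2195) = √((57 - 3/(-96)) + 2195) = √((57 - 3*(-1/96)) + 2195) = √((57 + 1/32) + 2195) = √(1825/32 + 2195) = √(72065/32) = √144130/8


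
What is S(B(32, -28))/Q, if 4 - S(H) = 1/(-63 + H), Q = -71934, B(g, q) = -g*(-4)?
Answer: -259/4675710 ≈ -5.5393e-5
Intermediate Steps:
B(g, q) = 4*g
S(H) = 4 - 1/(-63 + H)
S(B(32, -28))/Q = ((-253 + 4*(4*32))/(-63 + 4*32))/(-71934) = ((-253 + 4*128)/(-63 + 128))*(-1/71934) = ((-253 + 512)/65)*(-1/71934) = ((1/65)*259)*(-1/71934) = (259/65)*(-1/71934) = -259/4675710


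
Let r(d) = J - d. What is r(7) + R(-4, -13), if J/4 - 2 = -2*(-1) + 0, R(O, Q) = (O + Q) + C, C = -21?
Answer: -29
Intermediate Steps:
R(O, Q) = -21 + O + Q (R(O, Q) = (O + Q) - 21 = -21 + O + Q)
J = 16 (J = 8 + 4*(-2*(-1) + 0) = 8 + 4*(2 + 0) = 8 + 4*2 = 8 + 8 = 16)
r(d) = 16 - d
r(7) + R(-4, -13) = (16 - 1*7) + (-21 - 4 - 13) = (16 - 7) - 38 = 9 - 38 = -29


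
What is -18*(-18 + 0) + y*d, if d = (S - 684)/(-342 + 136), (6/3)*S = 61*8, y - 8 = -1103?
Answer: -207528/103 ≈ -2014.8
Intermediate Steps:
y = -1095 (y = 8 - 1103 = -1095)
S = 244 (S = (61*8)/2 = (½)*488 = 244)
d = 220/103 (d = (244 - 684)/(-342 + 136) = -440/(-206) = -440*(-1/206) = 220/103 ≈ 2.1359)
-18*(-18 + 0) + y*d = -18*(-18 + 0) - 1095*220/103 = -18*(-18) - 240900/103 = 324 - 240900/103 = -207528/103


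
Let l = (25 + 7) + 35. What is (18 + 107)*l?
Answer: 8375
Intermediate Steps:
l = 67 (l = 32 + 35 = 67)
(18 + 107)*l = (18 + 107)*67 = 125*67 = 8375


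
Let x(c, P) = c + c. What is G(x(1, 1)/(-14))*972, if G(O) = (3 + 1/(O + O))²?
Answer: 243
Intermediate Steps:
x(c, P) = 2*c
G(O) = (3 + 1/(2*O))²
G(x(1, 1)/(-14))*972 = ((1 + 6*((2*1)/(-14)))²/(4*((2*1)/(-14))²))*972 = ((1 + 6*(2*(-1/14)))²/(4*(2*(-1/14))²))*972 = ((1 + 6*(-⅐))²/(4*(-⅐)²))*972 = ((¼)*49*(1 - 6/7)²)*972 = ((¼)*49*(⅐)²)*972 = ((¼)*49*(1/49))*972 = (¼)*972 = 243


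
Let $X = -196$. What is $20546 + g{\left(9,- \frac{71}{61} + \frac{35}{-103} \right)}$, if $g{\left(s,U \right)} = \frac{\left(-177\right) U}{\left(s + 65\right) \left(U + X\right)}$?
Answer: $\frac{235836497221}{11478473} \approx 20546.0$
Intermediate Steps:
$g{\left(s,U \right)} = - \frac{177 U}{\left(-196 + U\right) \left(65 + s\right)}$ ($g{\left(s,U \right)} = \frac{\left(-177\right) U}{\left(s + 65\right) \left(U - 196\right)} = \frac{\left(-177\right) U}{\left(65 + s\right) \left(-196 + U\right)} = \frac{\left(-177\right) U}{\left(-196 + U\right) \left(65 + s\right)} = - 177 U \frac{1}{\left(-196 + U\right) \left(65 + s\right)} = - \frac{177 U}{\left(-196 + U\right) \left(65 + s\right)}$)
$20546 + g{\left(9,- \frac{71}{61} + \frac{35}{-103} \right)} = 20546 - \frac{177 \left(- \frac{71}{61} + \frac{35}{-103}\right)}{-12740 - 1764 + 65 \left(- \frac{71}{61} + \frac{35}{-103}\right) + \left(- \frac{71}{61} + \frac{35}{-103}\right) 9} = 20546 - \frac{177 \left(\left(-71\right) \frac{1}{61} + 35 \left(- \frac{1}{103}\right)\right)}{-12740 - 1764 + 65 \left(\left(-71\right) \frac{1}{61} + 35 \left(- \frac{1}{103}\right)\right) + \left(\left(-71\right) \frac{1}{61} + 35 \left(- \frac{1}{103}\right)\right) 9} = 20546 - \frac{177 \left(- \frac{71}{61} - \frac{35}{103}\right)}{-12740 - 1764 + 65 \left(- \frac{71}{61} - \frac{35}{103}\right) + \left(- \frac{71}{61} - \frac{35}{103}\right) 9} = 20546 - - \frac{1672296}{6283 \left(-12740 - 1764 + 65 \left(- \frac{9448}{6283}\right) - \frac{85032}{6283}\right)} = 20546 - - \frac{1672296}{6283 \left(-12740 - 1764 - \frac{614120}{6283} - \frac{85032}{6283}\right)} = 20546 - - \frac{1672296}{6283 \left(- \frac{91827784}{6283}\right)} = 20546 - \left(- \frac{1672296}{6283}\right) \left(- \frac{6283}{91827784}\right) = 20546 - \frac{209037}{11478473} = \frac{235836497221}{11478473}$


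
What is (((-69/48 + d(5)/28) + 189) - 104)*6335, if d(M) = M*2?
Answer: 8506095/16 ≈ 5.3163e+5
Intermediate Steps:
d(M) = 2*M
(((-69/48 + d(5)/28) + 189) - 104)*6335 = (((-69/48 + (2*5)/28) + 189) - 104)*6335 = (((-69*1/48 + 10*(1/28)) + 189) - 104)*6335 = (((-23/16 + 5/14) + 189) - 104)*6335 = ((-121/112 + 189) - 104)*6335 = (21047/112 - 104)*6335 = (9399/112)*6335 = 8506095/16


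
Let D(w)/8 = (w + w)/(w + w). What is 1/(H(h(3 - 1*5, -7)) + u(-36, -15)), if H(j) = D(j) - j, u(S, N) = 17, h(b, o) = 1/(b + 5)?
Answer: 3/74 ≈ 0.040541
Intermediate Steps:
h(b, o) = 1/(5 + b)
D(w) = 8 (D(w) = 8*((w + w)/(w + w)) = 8*((2*w)/((2*w))) = 8*((2*w)*(1/(2*w))) = 8*1 = 8)
H(j) = 8 - j
1/(H(h(3 - 1*5, -7)) + u(-36, -15)) = 1/((8 - 1/(5 + (3 - 1*5))) + 17) = 1/((8 - 1/(5 + (3 - 5))) + 17) = 1/((8 - 1/(5 - 2)) + 17) = 1/((8 - 1/3) + 17) = 1/(23/3 + 17) = 1/(74/3) = 3/74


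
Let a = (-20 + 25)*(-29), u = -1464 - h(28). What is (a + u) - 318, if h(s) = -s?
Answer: -1899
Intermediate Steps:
u = -1436 (u = -1464 - (-1)*28 = -1464 - 1*(-28) = -1464 + 28 = -1436)
a = -145 (a = 5*(-29) = -145)
(a + u) - 318 = (-145 - 1436) - 318 = -1581 - 318 = -1899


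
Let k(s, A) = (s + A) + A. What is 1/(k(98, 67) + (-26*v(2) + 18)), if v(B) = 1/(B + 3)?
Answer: 5/1224 ≈ 0.0040850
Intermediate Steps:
v(B) = 1/(3 + B)
k(s, A) = s + 2*A (k(s, A) = (A + s) + A = s + 2*A)
1/(k(98, 67) + (-26*v(2) + 18)) = 1/((98 + 2*67) + (-26/(3 + 2) + 18)) = 1/((98 + 134) + (-26/5 + 18)) = 1/(232 + (-26*1/5 + 18)) = 1/(232 + (-26/5 + 18)) = 1/(232 + 64/5) = 1/(1224/5) = 5/1224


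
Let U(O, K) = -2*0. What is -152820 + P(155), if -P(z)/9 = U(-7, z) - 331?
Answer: -149841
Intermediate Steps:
U(O, K) = 0
P(z) = 2979 (P(z) = -9*(0 - 331) = -9*(-331) = 2979)
-152820 + P(155) = -152820 + 2979 = -149841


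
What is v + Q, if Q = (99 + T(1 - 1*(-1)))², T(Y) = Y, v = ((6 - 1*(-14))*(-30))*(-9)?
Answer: 15601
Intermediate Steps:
v = 5400 (v = ((6 + 14)*(-30))*(-9) = (20*(-30))*(-9) = -600*(-9) = 5400)
Q = 10201 (Q = (99 + (1 - 1*(-1)))² = (99 + (1 + 1))² = (99 + 2)² = 101² = 10201)
v + Q = 5400 + 10201 = 15601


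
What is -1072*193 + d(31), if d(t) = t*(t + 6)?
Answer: -205749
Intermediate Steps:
d(t) = t*(6 + t)
-1072*193 + d(31) = -1072*193 + 31*(6 + 31) = -206896 + 31*37 = -206896 + 1147 = -205749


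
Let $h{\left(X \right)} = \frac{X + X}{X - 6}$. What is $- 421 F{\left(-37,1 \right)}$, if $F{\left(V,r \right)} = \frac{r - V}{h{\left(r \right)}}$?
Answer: $39995$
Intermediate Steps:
$h{\left(X \right)} = \frac{2 X}{-6 + X}$
$F{\left(V,r \right)} = \frac{\left(-6 + r\right) \left(r - V\right)}{2 r}$ ($F{\left(V,r \right)} = \frac{r - V}{2 r \frac{1}{-6 + r}} = \left(r - V\right) \frac{-6 + r}{2 r} = \frac{\left(-6 + r\right) \left(r - V\right)}{2 r}$)
$- 421 F{\left(-37,1 \right)} = - 421 \left(- \frac{\left(-6 + 1\right) \left(-37 - 1\right)}{2 \cdot 1}\right) = - 421 \left(\left(- \frac{1}{2}\right) 1 \left(-5\right) \left(-37 - 1\right)\right) = - 421 \left(\left(- \frac{1}{2}\right) 1 \left(-5\right) \left(-38\right)\right) = \left(-421\right) \left(-95\right) = 39995$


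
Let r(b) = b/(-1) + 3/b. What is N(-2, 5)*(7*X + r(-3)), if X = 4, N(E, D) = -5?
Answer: -150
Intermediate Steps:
r(b) = -b + 3/b (r(b) = b*(-1) + 3/b = -b + 3/b)
N(-2, 5)*(7*X + r(-3)) = -5*(7*4 + (-1*(-3) + 3/(-3))) = -5*(28 + (3 + 3*(-⅓))) = -5*(28 + (3 - 1)) = -5*(28 + 2) = -5*30 = -150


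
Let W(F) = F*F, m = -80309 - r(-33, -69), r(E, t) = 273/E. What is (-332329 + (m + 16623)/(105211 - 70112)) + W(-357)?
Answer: -79102614775/386089 ≈ -2.0488e+5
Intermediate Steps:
m = -883308/11 (m = -80309 - 273/(-33) = -80309 - 273*(-1)/33 = -80309 - 1*(-91/11) = -80309 + 91/11 = -883308/11 ≈ -80301.)
W(F) = F²
(-332329 + (m + 16623)/(105211 - 70112)) + W(-357) = (-332329 + (-883308/11 + 16623)/(105211 - 70112)) + (-357)² = (-332329 - 700455/11/35099) + 127449 = (-332329 - 700455/11*1/35099) + 127449 = (-332329 - 700455/386089) + 127449 = -128309271736/386089 + 127449 = -79102614775/386089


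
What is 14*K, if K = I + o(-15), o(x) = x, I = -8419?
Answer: -118076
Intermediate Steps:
K = -8434 (K = -8419 - 15 = -8434)
14*K = 14*(-8434) = -118076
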